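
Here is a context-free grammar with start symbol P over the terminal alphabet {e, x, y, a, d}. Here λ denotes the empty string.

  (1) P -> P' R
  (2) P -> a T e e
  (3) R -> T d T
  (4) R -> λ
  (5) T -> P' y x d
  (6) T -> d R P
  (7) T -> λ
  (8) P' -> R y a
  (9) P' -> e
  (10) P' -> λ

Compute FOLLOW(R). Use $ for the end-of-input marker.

{$, a, d, e, y}

FIRST(P) = {λ, a, d, e, y}  (via P' R)
FIRST(R) = {λ, d, e, y}  (via T d T)
FIRST(P') = {λ, d, e, y}  (via R y a)
FIRST(T) = {λ, d, e, y}  (via P' y x d)
FOLLOW(P) includes $ since P is the start symbol.
FOLLOW(P): in T->d R P, the suffix after P is empty, so FOLLOW(P) ⊇ FOLLOW(T) = {$, a, d, e, y}. Thus FOLLOW(P) = {$, a, d, e, y}.
FOLLOW(P'): in P->P' R, P' is followed by R with FIRST {λ, d, e, y}; in P->P' R, the suffix after P' is nullable, so FOLLOW(P') ⊇ FOLLOW(P) = {$, a, d, e, y}; in T->P' y x d, P' is followed by y x d with FIRST {y}. Thus FOLLOW(P') = {$, a, d, e, y}.
FOLLOW(R): in P->P' R, the suffix after R is empty, so FOLLOW(R) ⊇ FOLLOW(P) = {$, a, d, e, y}; in T->d R P, R is followed by P with FIRST {λ, a, d, e, y}; in T->d R P, the suffix after R is nullable, so FOLLOW(R) ⊇ FOLLOW(T) = {$, a, d, e, y}; in P'->R y a, R is followed by y a with FIRST {y}. Thus FOLLOW(R) = {$, a, d, e, y}.
FOLLOW(T): in P->a T e e, T is followed by e e with FIRST {e}; in R->T d T (occurrence 1), T is followed by d T with FIRST {d}; in R->T d T (occurrence 2), the suffix after T is empty, so FOLLOW(T) ⊇ FOLLOW(R) = {$, a, d, e, y}. Thus FOLLOW(T) = {$, a, d, e, y}.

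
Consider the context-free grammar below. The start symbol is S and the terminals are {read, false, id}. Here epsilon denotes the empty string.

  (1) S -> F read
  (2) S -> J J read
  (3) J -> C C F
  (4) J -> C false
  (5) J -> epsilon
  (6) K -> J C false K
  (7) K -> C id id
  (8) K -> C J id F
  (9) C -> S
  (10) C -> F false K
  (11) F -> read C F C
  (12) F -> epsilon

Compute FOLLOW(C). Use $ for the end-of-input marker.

{false, id, read}

FIRST(F) = {epsilon, read}
FIRST(S) = {false, read}  (via F read, J J read)
FIRST(C) = {false, read}  (via S, F false K)
FIRST(J) = {epsilon, false, read}  (via C C F, C false)
FIRST(K) = {false, read}  (via J C false K, C id id, C J id F)
FOLLOW(S) includes $ since S is the start symbol.
FOLLOW(J): in S->J J read (occurrence 1), J is followed by J read with FIRST {false, read}; in S->J J read (occurrence 2), J is followed by read with FIRST {read}; in K->J C false K, J is followed by C false K with FIRST {false, read}; in K->C J id F, J is followed by id F with FIRST {id}. Thus FOLLOW(J) = {false, id, read}.
FOLLOW(S): in C->S, the suffix after S is empty, so FOLLOW(S) ⊇ FOLLOW(C) = {false, id, read}. Thus FOLLOW(S) = {$, false, id, read}.
FOLLOW(K): in K->J C false K, the suffix after K is empty (adds nothing new); in C->F false K, the suffix after K is empty, so FOLLOW(K) ⊇ FOLLOW(C) = {false, id, read}. Thus FOLLOW(K) = {false, id, read}.
FOLLOW(F): in S->F read, F is followed by read with FIRST {read}; in J->C C F, the suffix after F is empty, so FOLLOW(F) ⊇ FOLLOW(J) = {false, id, read}; in K->C J id F, the suffix after F is empty, so FOLLOW(F) ⊇ FOLLOW(K) = {false, id, read}; in C->F false K, F is followed by false K with FIRST {false}; in F->read C F C, F is followed by C with FIRST {false, read}. Thus FOLLOW(F) = {false, id, read}.
FOLLOW(C): in J->C C F (occurrence 1), C is followed by C F with FIRST {false, read}; in J->C C F (occurrence 2), C is followed by F with FIRST {epsilon, read}; in J->C C F (occurrence 2), the suffix after C is nullable, so FOLLOW(C) ⊇ FOLLOW(J) = {false, id, read}; in J->C false, C is followed by false with FIRST {false}; in K->J C false K, C is followed by false K with FIRST {false}; in K->C id id, C is followed by id id with FIRST {id}; in K->C J id F, C is followed by J id F with FIRST {false, id, read}; in F->read C F C (occurrence 1), C is followed by F C with FIRST {false, read}; in F->read C F C (occurrence 2), the suffix after C is empty, so FOLLOW(C) ⊇ FOLLOW(F) = {false, id, read}. Thus FOLLOW(C) = {false, id, read}.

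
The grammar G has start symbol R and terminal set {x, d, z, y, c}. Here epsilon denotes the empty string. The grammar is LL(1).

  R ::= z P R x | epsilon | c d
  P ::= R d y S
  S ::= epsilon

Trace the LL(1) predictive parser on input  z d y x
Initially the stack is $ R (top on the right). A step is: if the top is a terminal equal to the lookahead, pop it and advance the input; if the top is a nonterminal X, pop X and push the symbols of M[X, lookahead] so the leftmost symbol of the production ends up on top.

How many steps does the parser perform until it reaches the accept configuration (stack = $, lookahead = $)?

     Stack          Input      Action
  1  $ R            z d y x $  expand R ::= z P R x
  2  $ x R P z      z d y x $  match z
  3  $ x R P        d y x $    expand P ::= R d y S
  4  $ x R S y d R  d y x $    expand R ::= epsilon
  5  $ x R S y d    d y x $    match d
  6  $ x R S y      y x $      match y
  7  $ x R S        x $        expand S ::= epsilon
  8  $ x R          x $        expand R ::= epsilon
  9  $ x            x $        match x
Accept reached after 9 steps.

9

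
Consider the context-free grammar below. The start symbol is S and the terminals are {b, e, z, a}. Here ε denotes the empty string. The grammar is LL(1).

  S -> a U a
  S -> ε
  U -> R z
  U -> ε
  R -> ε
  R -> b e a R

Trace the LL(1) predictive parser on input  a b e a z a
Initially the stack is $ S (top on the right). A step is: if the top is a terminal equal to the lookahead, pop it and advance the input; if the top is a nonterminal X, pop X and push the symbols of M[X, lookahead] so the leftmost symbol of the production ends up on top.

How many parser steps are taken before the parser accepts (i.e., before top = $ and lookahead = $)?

10

step 1: stack=$ S  input=a b e a z a $  — expand S -> a U a
step 2: stack=$ a U a  input=a b e a z a $  — match a
step 3: stack=$ a U  input=b e a z a $  — expand U -> R z
step 4: stack=$ a z R  input=b e a z a $  — expand R -> b e a R
step 5: stack=$ a z R a e b  input=b e a z a $  — match b
step 6: stack=$ a z R a e  input=e a z a $  — match e
step 7: stack=$ a z R a  input=a z a $  — match a
step 8: stack=$ a z R  input=z a $  — expand R -> ε
step 9: stack=$ a z  input=z a $  — match z
step 10: stack=$ a  input=a $  — match a
Accept reached after 10 steps.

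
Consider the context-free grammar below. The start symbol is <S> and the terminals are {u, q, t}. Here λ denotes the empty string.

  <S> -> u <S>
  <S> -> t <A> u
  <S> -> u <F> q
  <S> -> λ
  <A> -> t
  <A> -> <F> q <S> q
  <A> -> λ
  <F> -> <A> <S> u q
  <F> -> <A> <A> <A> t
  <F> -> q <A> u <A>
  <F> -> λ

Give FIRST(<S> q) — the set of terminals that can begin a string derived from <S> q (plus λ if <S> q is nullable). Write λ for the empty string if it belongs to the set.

FIRST(<S>): from <S>->u <S> we get {u}; from <S>->t <A> u we get {t}; from <S>->u <F> q we get {u}; from <S>->λ we get {λ}. So FIRST(<S>) = {λ, t, u}.
FIRST(<A>): from <A>->t we get {t}; from <A>-><F> q <S> q we get {q, t, u}; from <A>->λ we get {λ}. So FIRST(<A>) = {λ, q, t, u}.
FIRST(<F>): from <F>-><A> <S> u q we get {q, t, u}; from <F>-><A> <A> <A> t we get {q, t, u}; from <F>->q <A> u <A> we get {q}; from <F>->λ we get {λ}. So FIRST(<F>) = {λ, q, t, u}.
FIRST(<S> q): take FIRST of each symbol in turn, carrying on past any symbol whose FIRST contains λ; result {q, t, u}.

{q, t, u}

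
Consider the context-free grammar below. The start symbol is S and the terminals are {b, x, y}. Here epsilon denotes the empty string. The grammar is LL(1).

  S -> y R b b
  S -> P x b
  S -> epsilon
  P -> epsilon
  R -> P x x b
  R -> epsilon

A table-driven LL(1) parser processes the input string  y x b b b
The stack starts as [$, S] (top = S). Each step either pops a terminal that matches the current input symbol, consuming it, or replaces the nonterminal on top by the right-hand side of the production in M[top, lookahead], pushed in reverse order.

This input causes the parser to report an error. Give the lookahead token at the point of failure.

b

step 1: stack=$ S  input=y x b b b $  — expand S -> y R b b
step 2: stack=$ b b R y  input=y x b b b $  — match y
step 3: stack=$ b b R  input=x b b b $  — expand R -> P x x b
step 4: stack=$ b b b x x P  input=x b b b $  — expand P -> epsilon
step 5: stack=$ b b b x x  input=x b b b $  — match x
step 6: stack=$ b b b x  input=b b b $  — error: top is terminal x but lookahead is b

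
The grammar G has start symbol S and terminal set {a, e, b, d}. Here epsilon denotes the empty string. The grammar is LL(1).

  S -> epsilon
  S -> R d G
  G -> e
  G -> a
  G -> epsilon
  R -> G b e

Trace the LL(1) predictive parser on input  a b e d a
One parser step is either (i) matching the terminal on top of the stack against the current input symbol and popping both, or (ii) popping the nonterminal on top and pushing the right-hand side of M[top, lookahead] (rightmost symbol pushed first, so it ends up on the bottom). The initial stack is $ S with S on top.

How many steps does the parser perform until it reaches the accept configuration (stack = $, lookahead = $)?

9

     Stack        Input        Action
  1  $ S          a b e d a $  expand S -> R d G
  2  $ G d R      a b e d a $  expand R -> G b e
  3  $ G d e b G  a b e d a $  expand G -> a
  4  $ G d e b a  a b e d a $  match a
  5  $ G d e b    b e d a $    match b
  6  $ G d e      e d a $      match e
  7  $ G d        d a $        match d
  8  $ G          a $          expand G -> a
  9  $ a          a $          match a
Accept reached after 9 steps.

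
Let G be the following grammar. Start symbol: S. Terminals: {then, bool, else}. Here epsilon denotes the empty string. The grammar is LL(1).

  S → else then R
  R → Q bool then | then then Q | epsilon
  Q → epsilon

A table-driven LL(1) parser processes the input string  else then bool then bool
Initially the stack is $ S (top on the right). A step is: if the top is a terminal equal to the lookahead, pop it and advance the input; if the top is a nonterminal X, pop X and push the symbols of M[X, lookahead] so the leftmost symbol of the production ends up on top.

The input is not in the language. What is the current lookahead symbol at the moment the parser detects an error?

     Stack          Input                       Action
  1  $ S            else then bool then bool $  expand S → else then R
  2  $ R then else  else then bool then bool $  match else
  3  $ R then       then bool then bool $       match then
  4  $ R            bool then bool $            expand R → Q bool then
  5  $ then bool Q  bool then bool $            expand Q → epsilon
  6  $ then bool    bool then bool $            match bool
  7  $ then         then bool $                 match then
  8  $              bool $                      error: stack empty but input remains

bool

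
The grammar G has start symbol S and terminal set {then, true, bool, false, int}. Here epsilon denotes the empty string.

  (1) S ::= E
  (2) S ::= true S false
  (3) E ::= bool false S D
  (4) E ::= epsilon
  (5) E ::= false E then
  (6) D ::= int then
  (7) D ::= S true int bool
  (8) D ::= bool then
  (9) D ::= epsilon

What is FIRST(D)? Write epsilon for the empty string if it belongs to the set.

{epsilon, bool, false, int, true}

FIRST(E): from E::=bool false S D we get {bool}; from E::=epsilon we get {epsilon}; from E::=false E then we get {false}. So FIRST(E) = {epsilon, bool, false}.
FIRST(S): from S::=E we get {epsilon, bool, false}; from S::=true S false we get {true}. So FIRST(S) = {epsilon, bool, false, true}.
FIRST(D): from D::=int then we get {int}; from D::=S true int bool we get {bool, false, true}; from D::=bool then we get {bool}; from D::=epsilon we get {epsilon}. So FIRST(D) = {epsilon, bool, false, int, true}.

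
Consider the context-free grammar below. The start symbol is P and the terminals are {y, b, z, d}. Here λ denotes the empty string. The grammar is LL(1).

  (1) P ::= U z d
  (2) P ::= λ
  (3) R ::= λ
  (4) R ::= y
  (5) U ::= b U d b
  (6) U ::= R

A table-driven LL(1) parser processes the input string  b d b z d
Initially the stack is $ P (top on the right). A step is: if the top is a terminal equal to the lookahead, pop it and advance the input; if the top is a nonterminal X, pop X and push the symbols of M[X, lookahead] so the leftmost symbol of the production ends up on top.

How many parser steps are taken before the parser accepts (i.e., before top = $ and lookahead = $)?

     Stack          Input        Action
  1  $ P            b d b z d $  expand P ::= U z d
  2  $ d z U        b d b z d $  expand U ::= b U d b
  3  $ d z b d U b  b d b z d $  match b
  4  $ d z b d U    d b z d $    expand U ::= R
  5  $ d z b d R    d b z d $    expand R ::= λ
  6  $ d z b d      d b z d $    match d
  7  $ d z b        b z d $      match b
  8  $ d z          z d $        match z
  9  $ d            d $          match d
Accept reached after 9 steps.

9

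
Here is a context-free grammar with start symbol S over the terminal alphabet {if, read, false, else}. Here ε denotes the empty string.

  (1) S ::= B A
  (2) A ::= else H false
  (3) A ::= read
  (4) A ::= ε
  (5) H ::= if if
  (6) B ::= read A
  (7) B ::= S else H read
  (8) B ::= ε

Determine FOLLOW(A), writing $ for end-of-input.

{$, else, read}

FIRST(A) = {ε, else, read}
FIRST(H) = {if}
FIRST(S) = {ε, else, read}  (via B A)
FIRST(B) = {ε, else, read}  (via S else H read)
FOLLOW(S) includes $ since S is the start symbol.
FOLLOW(S): in B::=S else H read, S is followed by else H read with FIRST {else}. Thus FOLLOW(S) = {$, else}.
FOLLOW(H): in A::=else H false, H is followed by false with FIRST {false}; in B::=S else H read, H is followed by read with FIRST {read}. Thus FOLLOW(H) = {false, read}.
FOLLOW(B): in S::=B A, B is followed by A with FIRST {ε, else, read}; in S::=B A, the suffix after B is nullable, so FOLLOW(B) ⊇ FOLLOW(S) = {$, else}. Thus FOLLOW(B) = {$, else, read}.
FOLLOW(A): in S::=B A, the suffix after A is empty, so FOLLOW(A) ⊇ FOLLOW(S) = {$, else}; in B::=read A, the suffix after A is empty, so FOLLOW(A) ⊇ FOLLOW(B) = {$, else, read}. Thus FOLLOW(A) = {$, else, read}.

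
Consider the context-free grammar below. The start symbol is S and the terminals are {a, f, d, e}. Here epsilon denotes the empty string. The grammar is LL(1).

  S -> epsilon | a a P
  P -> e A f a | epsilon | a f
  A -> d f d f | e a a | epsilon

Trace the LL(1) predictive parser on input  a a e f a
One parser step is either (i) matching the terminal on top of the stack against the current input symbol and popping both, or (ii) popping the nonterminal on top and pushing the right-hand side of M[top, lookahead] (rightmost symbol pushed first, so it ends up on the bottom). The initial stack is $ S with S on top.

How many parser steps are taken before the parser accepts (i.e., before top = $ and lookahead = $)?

step 1: stack=$ S  input=a a e f a $  — expand S -> a a P
step 2: stack=$ P a a  input=a a e f a $  — match a
step 3: stack=$ P a  input=a e f a $  — match a
step 4: stack=$ P  input=e f a $  — expand P -> e A f a
step 5: stack=$ a f A e  input=e f a $  — match e
step 6: stack=$ a f A  input=f a $  — expand A -> epsilon
step 7: stack=$ a f  input=f a $  — match f
step 8: stack=$ a  input=a $  — match a
Accept reached after 8 steps.

8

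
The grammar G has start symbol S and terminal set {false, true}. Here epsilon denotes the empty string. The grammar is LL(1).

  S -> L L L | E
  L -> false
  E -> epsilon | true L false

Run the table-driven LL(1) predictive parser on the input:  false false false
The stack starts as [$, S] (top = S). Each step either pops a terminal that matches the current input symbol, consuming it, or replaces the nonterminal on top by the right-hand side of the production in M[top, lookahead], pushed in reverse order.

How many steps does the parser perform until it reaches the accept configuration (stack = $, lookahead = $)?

     Stack        Input                Action
  1  $ S          false false false $  expand S -> L L L
  2  $ L L L      false false false $  expand L -> false
  3  $ L L false  false false false $  match false
  4  $ L L        false false $        expand L -> false
  5  $ L false    false false $        match false
  6  $ L          false $              expand L -> false
  7  $ false      false $              match false
Accept reached after 7 steps.

7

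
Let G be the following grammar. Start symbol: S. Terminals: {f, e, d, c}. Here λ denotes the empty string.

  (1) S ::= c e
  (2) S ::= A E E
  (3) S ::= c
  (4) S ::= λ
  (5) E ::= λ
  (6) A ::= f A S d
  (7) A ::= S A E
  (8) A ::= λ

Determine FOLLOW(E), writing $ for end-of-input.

FIRST(E) = {λ}
FIRST(S) = {λ, c, f}  (via A E E)
FIRST(A) = {λ, c, f}  (via S A E)
FOLLOW(S) includes $ since S is the start symbol.
FOLLOW(S): in A::=f A S d, S is followed by d with FIRST {d}; in A::=S A E, S is followed by A E with FIRST {λ, c, f}; in A::=S A E, the suffix after S is nullable, so FOLLOW(S) ⊇ FOLLOW(A) = {$, c, d, f}. Thus FOLLOW(S) = {$, c, d, f}.
FOLLOW(A): in S::=A E E, A is followed by E E with FIRST {λ}; in S::=A E E, the suffix after A is nullable, so FOLLOW(A) ⊇ FOLLOW(S) = {$, c, d, f}; in A::=f A S d, A is followed by S d with FIRST {c, d, f}; in A::=S A E, A is followed by E with FIRST {λ}; in A::=S A E, the suffix after A is nullable (adds nothing new). Thus FOLLOW(A) = {$, c, d, f}.
FOLLOW(E): in S::=A E E (occurrence 1), E is followed by E with FIRST {λ}; in S::=A E E (occurrence 1), the suffix after E is nullable, so FOLLOW(E) ⊇ FOLLOW(S) = {$, c, d, f}; in S::=A E E (occurrence 2), the suffix after E is empty, so FOLLOW(E) ⊇ FOLLOW(S) = {$, c, d, f}; in A::=S A E, the suffix after E is empty, so FOLLOW(E) ⊇ FOLLOW(A) = {$, c, d, f}. Thus FOLLOW(E) = {$, c, d, f}.

{$, c, d, f}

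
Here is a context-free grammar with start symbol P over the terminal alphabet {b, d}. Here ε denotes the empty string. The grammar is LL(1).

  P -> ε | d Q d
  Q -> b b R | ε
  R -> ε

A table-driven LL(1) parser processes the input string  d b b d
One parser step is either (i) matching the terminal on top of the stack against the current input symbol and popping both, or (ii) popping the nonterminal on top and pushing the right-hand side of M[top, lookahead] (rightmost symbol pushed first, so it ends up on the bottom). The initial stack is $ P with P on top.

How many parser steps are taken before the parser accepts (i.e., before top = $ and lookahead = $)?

step 1: stack=$ P  input=d b b d $  — expand P -> d Q d
step 2: stack=$ d Q d  input=d b b d $  — match d
step 3: stack=$ d Q  input=b b d $  — expand Q -> b b R
step 4: stack=$ d R b b  input=b b d $  — match b
step 5: stack=$ d R b  input=b d $  — match b
step 6: stack=$ d R  input=d $  — expand R -> ε
step 7: stack=$ d  input=d $  — match d
Accept reached after 7 steps.

7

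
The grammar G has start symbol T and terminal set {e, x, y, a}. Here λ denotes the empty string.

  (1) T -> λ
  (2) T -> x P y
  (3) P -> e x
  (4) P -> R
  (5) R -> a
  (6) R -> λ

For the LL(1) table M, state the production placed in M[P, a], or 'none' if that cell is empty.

P -> R

FIRST(T) = {λ, x}
FIRST(R) = {λ, a}
FIRST(P) = {λ, a, e}  (via R)
FOLLOW(T) includes $ since T is the start symbol.
FOLLOW(P): in T->x P y, P is followed by y with FIRST {y}. Thus FOLLOW(P) = {y}.
For P -> e x: FIRST(e x) = {e}, so it goes in M[P, t] for t ∈ {e}.
For P -> R: FIRST(R) = {λ, a}, so it goes in M[P, t] for t ∈ {a}; since λ ∈ FIRST, also for every t ∈ FOLLOW(P) = {y}.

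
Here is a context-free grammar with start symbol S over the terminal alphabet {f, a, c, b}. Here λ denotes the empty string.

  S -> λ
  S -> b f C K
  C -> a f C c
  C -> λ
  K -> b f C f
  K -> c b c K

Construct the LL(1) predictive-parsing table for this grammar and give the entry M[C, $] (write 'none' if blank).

none

FIRST(S) = {λ, b}
FIRST(C) = {λ, a}
FIRST(K) = {b, c}
FOLLOW(S) includes $ since S is the start symbol.
FOLLOW(C): in S->b f C K, C is followed by K with FIRST {b, c}; in C->a f C c, C is followed by c with FIRST {c}; in K->b f C f, C is followed by f with FIRST {f}. Thus FOLLOW(C) = {b, c, f}.
For C -> a f C c: FIRST(a f C c) = {a}, so it goes in M[C, t] for t ∈ {a}.
For C -> λ: FIRST(λ) = {λ}, so it goes in M[C, t] for t ∈ {}; since λ ∈ FIRST, also for every t ∈ FOLLOW(C) = {b, c, f}.
None of these place a production in M[C, $].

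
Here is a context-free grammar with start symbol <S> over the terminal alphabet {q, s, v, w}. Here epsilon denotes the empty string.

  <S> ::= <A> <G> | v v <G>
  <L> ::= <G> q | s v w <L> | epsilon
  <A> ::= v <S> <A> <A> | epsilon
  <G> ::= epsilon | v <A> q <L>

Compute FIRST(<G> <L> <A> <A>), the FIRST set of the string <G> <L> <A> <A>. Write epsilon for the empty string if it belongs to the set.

FIRST(<A>) = {epsilon, v}
FIRST(<G>) = {epsilon, v}
FIRST(<S>) = {epsilon, v}  (via <A> <G>)
FIRST(<L>) = {epsilon, q, s, v}  (via <G> q)
FIRST(<G> <L> <A> <A>): take FIRST of each symbol in turn, carrying on past any symbol whose FIRST contains epsilon; result {epsilon, q, s, v}.

{epsilon, q, s, v}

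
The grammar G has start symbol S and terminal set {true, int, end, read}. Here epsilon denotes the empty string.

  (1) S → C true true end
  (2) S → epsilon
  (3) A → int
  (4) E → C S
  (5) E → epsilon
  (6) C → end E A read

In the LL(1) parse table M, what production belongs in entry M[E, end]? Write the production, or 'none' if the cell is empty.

E → C S

FIRST(A): from A→int we get {int}. So FIRST(A) = {int}.
FIRST(C): from C→end E A read we get {end}. So FIRST(C) = {end}.
FIRST(S): from S→C true true end we get {end}; from S→epsilon we get {epsilon}. So FIRST(S) = {epsilon, end}.
FIRST(E): from E→C S we get {end}; from E→epsilon we get {epsilon}. So FIRST(E) = {epsilon, end}.
FOLLOW(S) includes $ since S is the start symbol.
FOLLOW(E): in C→end E A read, E is followed by A read with FIRST {int}. Thus FOLLOW(E) = {int}.
For E → C S: FIRST(C S) = {end}, so it goes in M[E, t] for t ∈ {end}.
For E → epsilon: FIRST(epsilon) = {epsilon}, so it goes in M[E, t] for t ∈ {}; since epsilon ∈ FIRST, also for every t ∈ FOLLOW(E) = {int}.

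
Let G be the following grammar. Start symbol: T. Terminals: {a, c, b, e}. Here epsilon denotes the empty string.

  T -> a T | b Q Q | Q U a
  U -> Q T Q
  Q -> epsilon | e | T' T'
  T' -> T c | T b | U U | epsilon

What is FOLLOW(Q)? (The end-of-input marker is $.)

FIRST(T) = {a, b, e}  (via Q U a)
FIRST(U) = {a, b, e}  (via Q T Q)
FIRST(T') = {epsilon, a, b, e}  (via T c, T b, U U)
FIRST(Q) = {epsilon, a, b, e}  (via T' T')
FOLLOW(T) includes $ since T is the start symbol.
FOLLOW(T): in T->a T, the suffix after T is empty (adds nothing new); in U->Q T Q, T is followed by Q with FIRST {epsilon, a, b, e}; in U->Q T Q, the suffix after T is nullable, so FOLLOW(T) ⊇ FOLLOW(U) = {$, a, b, c, e}; in T'->T c, T is followed by c with FIRST {c}; in T'->T b, T is followed by b with FIRST {b}. Thus FOLLOW(T) = {$, a, b, c, e}.
FOLLOW(U): in T->Q U a, U is followed by a with FIRST {a}; in T'->U U (occurrence 1), U is followed by U with FIRST {a, b, e}; in T'->U U (occurrence 2), the suffix after U is empty, so FOLLOW(U) ⊇ FOLLOW(T') = {$, a, b, c, e}. Thus FOLLOW(U) = {$, a, b, c, e}.
FOLLOW(Q): in T->b Q Q (occurrence 1), Q is followed by Q with FIRST {epsilon, a, b, e}; in T->b Q Q (occurrence 1), the suffix after Q is nullable, so FOLLOW(Q) ⊇ FOLLOW(T) = {$, a, b, c, e}; in T->b Q Q (occurrence 2), the suffix after Q is empty, so FOLLOW(Q) ⊇ FOLLOW(T) = {$, a, b, c, e}; in T->Q U a, Q is followed by U a with FIRST {a, b, e}; in U->Q T Q (occurrence 1), Q is followed by T Q with FIRST {a, b, e}; in U->Q T Q (occurrence 2), the suffix after Q is empty, so FOLLOW(Q) ⊇ FOLLOW(U) = {$, a, b, c, e}. Thus FOLLOW(Q) = {$, a, b, c, e}.
FOLLOW(T'): in Q->T' T' (occurrence 1), T' is followed by T' with FIRST {epsilon, a, b, e}; in Q->T' T' (occurrence 1), the suffix after T' is nullable, so FOLLOW(T') ⊇ FOLLOW(Q) = {$, a, b, c, e}; in Q->T' T' (occurrence 2), the suffix after T' is empty, so FOLLOW(T') ⊇ FOLLOW(Q) = {$, a, b, c, e}. Thus FOLLOW(T') = {$, a, b, c, e}.

{$, a, b, c, e}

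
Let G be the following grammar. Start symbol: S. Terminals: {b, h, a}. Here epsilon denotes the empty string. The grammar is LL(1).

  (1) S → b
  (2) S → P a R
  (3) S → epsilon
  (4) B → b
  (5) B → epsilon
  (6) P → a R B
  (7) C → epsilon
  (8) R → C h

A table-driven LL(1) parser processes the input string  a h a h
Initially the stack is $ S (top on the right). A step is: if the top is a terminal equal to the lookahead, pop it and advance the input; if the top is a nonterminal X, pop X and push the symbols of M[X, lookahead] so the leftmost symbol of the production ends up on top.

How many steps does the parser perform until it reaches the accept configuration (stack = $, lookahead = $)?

11

      Stack        Input      Action
   1  $ S          a h a h $  expand S → P a R
   2  $ R a P      a h a h $  expand P → a R B
   3  $ R a B R a  a h a h $  match a
   4  $ R a B R    h a h $    expand R → C h
   5  $ R a B h C  h a h $    expand C → epsilon
   6  $ R a B h    h a h $    match h
   7  $ R a B      a h $      expand B → epsilon
   8  $ R a        a h $      match a
   9  $ R          h $        expand R → C h
  10  $ h C        h $        expand C → epsilon
  11  $ h          h $        match h
Accept reached after 11 steps.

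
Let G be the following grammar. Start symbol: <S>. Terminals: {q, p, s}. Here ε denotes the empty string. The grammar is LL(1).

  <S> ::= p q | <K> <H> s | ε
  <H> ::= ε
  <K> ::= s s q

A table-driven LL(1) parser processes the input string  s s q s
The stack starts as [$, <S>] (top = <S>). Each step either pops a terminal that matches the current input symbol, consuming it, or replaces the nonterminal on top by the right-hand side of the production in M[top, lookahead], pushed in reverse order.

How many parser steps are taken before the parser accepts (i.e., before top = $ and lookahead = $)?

step 1: stack=$ <S>  input=s s q s $  — expand <S> ::= <K> <H> s
step 2: stack=$ s <H> <K>  input=s s q s $  — expand <K> ::= s s q
step 3: stack=$ s <H> q s s  input=s s q s $  — match s
step 4: stack=$ s <H> q s  input=s q s $  — match s
step 5: stack=$ s <H> q  input=q s $  — match q
step 6: stack=$ s <H>  input=s $  — expand <H> ::= ε
step 7: stack=$ s  input=s $  — match s
Accept reached after 7 steps.

7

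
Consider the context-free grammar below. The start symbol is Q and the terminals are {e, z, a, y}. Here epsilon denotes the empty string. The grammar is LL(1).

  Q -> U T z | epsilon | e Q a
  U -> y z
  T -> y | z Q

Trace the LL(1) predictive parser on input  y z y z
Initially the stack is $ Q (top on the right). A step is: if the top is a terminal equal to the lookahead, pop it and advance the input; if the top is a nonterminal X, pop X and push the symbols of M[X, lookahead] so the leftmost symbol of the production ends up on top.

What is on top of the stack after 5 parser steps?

y

step 1: stack=$ Q  input=y z y z $  — expand Q -> U T z
step 2: stack=$ z T U  input=y z y z $  — expand U -> y z
step 3: stack=$ z T z y  input=y z y z $  — match y
step 4: stack=$ z T z  input=z y z $  — match z
step 5: stack=$ z T  input=y z $  — expand T -> y
Stack after step 5: $ z y (top = y).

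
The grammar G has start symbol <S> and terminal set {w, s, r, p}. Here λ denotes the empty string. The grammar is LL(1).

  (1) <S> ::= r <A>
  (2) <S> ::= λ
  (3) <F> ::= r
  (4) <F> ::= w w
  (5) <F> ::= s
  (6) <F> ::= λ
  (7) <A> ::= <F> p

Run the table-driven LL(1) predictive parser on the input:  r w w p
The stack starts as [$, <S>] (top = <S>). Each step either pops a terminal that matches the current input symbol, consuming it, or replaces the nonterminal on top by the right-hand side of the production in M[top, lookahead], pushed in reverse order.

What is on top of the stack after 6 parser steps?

     Stack    Input      Action
  1  $ <S>    r w w p $  expand <S> ::= r <A>
  2  $ <A> r  r w w p $  match r
  3  $ <A>    w w p $    expand <A> ::= <F> p
  4  $ p <F>  w w p $    expand <F> ::= w w
  5  $ p w w  w w p $    match w
  6  $ p w    w p $      match w
Stack after step 6: $ p (top = p).

p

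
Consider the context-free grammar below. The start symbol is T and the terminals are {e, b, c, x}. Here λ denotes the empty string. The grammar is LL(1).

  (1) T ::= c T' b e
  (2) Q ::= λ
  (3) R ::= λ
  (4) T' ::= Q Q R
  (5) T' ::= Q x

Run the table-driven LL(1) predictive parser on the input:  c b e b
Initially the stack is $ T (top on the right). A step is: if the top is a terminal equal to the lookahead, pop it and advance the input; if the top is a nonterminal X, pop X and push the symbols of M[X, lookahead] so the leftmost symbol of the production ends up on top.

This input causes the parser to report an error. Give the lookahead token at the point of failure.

     Stack        Input      Action
  1  $ T          c b e b $  expand T ::= c T' b e
  2  $ e b T' c   c b e b $  match c
  3  $ e b T'     b e b $    expand T' ::= Q Q R
  4  $ e b R Q Q  b e b $    expand Q ::= λ
  5  $ e b R Q    b e b $    expand Q ::= λ
  6  $ e b R      b e b $    expand R ::= λ
  7  $ e b        b e b $    match b
  8  $ e          e b $      match e
  9  $            b $        error: stack empty but input remains

b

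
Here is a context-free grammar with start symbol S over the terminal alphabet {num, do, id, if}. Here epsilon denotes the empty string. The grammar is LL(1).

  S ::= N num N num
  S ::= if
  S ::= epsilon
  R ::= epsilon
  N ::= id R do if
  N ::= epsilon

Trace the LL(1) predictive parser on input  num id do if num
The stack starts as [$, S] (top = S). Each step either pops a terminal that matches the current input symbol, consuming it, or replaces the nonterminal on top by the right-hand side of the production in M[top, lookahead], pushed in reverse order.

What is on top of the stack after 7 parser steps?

if

     Stack             Input               Action
  1  $ S               num id do if num $  expand S ::= N num N num
  2  $ num N num N     num id do if num $  expand N ::= epsilon
  3  $ num N num       num id do if num $  match num
  4  $ num N           id do if num $      expand N ::= id R do if
  5  $ num if do R id  id do if num $      match id
  6  $ num if do R     do if num $         expand R ::= epsilon
  7  $ num if do       do if num $         match do
Stack after step 7: $ num if (top = if).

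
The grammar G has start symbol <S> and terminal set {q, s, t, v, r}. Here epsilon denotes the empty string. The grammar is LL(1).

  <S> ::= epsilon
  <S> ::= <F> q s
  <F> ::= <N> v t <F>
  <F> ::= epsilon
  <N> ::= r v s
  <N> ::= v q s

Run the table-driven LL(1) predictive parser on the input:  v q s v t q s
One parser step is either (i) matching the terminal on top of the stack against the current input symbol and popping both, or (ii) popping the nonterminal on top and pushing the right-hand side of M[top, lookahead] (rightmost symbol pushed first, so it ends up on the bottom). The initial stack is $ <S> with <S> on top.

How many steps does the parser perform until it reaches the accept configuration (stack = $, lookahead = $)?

11

step 1: stack=$ <S>  input=v q s v t q s $  — expand <S> ::= <F> q s
step 2: stack=$ s q <F>  input=v q s v t q s $  — expand <F> ::= <N> v t <F>
step 3: stack=$ s q <F> t v <N>  input=v q s v t q s $  — expand <N> ::= v q s
step 4: stack=$ s q <F> t v s q v  input=v q s v t q s $  — match v
step 5: stack=$ s q <F> t v s q  input=q s v t q s $  — match q
step 6: stack=$ s q <F> t v s  input=s v t q s $  — match s
step 7: stack=$ s q <F> t v  input=v t q s $  — match v
step 8: stack=$ s q <F> t  input=t q s $  — match t
step 9: stack=$ s q <F>  input=q s $  — expand <F> ::= epsilon
step 10: stack=$ s q  input=q s $  — match q
step 11: stack=$ s  input=s $  — match s
Accept reached after 11 steps.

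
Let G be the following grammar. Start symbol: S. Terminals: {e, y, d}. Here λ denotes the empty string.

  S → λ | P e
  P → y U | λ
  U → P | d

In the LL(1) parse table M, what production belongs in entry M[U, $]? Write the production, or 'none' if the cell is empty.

none

FIRST(P): from P→y U we get {y}; from P→λ we get {λ}. So FIRST(P) = {λ, y}.
FIRST(S): from S→λ we get {λ}; from S→P e we get {e, y}. So FIRST(S) = {λ, e, y}.
FIRST(U): from U→P we get {λ, y}; from U→d we get {d}. So FIRST(U) = {λ, d, y}.
FOLLOW(S) includes $ since S is the start symbol.
FOLLOW(P): in S→P e, P is followed by e with FIRST {e}; in U→P, the suffix after P is empty, so FOLLOW(P) ⊇ FOLLOW(U) = {e}. Thus FOLLOW(P) = {e}.
FOLLOW(U): in P→y U, the suffix after U is empty, so FOLLOW(U) ⊇ FOLLOW(P) = {e}. Thus FOLLOW(U) = {e}.
For U → P: FIRST(P) = {λ, y}, so it goes in M[U, t] for t ∈ {y}; since λ ∈ FIRST, also for every t ∈ FOLLOW(U) = {e}.
For U → d: FIRST(d) = {d}, so it goes in M[U, t] for t ∈ {d}.
None of these place a production in M[U, $].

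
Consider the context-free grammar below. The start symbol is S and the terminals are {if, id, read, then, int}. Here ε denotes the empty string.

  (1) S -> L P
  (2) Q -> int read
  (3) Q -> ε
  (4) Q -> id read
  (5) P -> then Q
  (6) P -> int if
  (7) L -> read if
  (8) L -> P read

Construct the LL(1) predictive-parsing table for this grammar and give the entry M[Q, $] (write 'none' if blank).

Q -> ε

FIRST(Q): from Q->int read we get {int}; from Q->ε we get {ε}; from Q->id read we get {id}. So FIRST(Q) = {ε, id, int}.
FIRST(P): from P->then Q we get {then}; from P->int if we get {int}. So FIRST(P) = {int, then}.
FIRST(L): from L->read if we get {read}; from L->P read we get {int, then}. So FIRST(L) = {int, read, then}.
FIRST(S): from S->L P we get {int, read, then}. So FIRST(S) = {int, read, then}.
FOLLOW(S) includes $ since S is the start symbol.
FOLLOW(P): in S->L P, the suffix after P is empty, so FOLLOW(P) ⊇ FOLLOW(S) = {$}; in L->P read, P is followed by read with FIRST {read}. Thus FOLLOW(P) = {$, read}.
FOLLOW(Q): in P->then Q, the suffix after Q is empty, so FOLLOW(Q) ⊇ FOLLOW(P) = {$, read}. Thus FOLLOW(Q) = {$, read}.
For Q -> int read: FIRST(int read) = {int}, so it goes in M[Q, t] for t ∈ {int}.
For Q -> ε: FIRST(ε) = {ε}, so it goes in M[Q, t] for t ∈ {}; since ε ∈ FIRST, also for every t ∈ FOLLOW(Q) = {$, read}.
For Q -> id read: FIRST(id read) = {id}, so it goes in M[Q, t] for t ∈ {id}.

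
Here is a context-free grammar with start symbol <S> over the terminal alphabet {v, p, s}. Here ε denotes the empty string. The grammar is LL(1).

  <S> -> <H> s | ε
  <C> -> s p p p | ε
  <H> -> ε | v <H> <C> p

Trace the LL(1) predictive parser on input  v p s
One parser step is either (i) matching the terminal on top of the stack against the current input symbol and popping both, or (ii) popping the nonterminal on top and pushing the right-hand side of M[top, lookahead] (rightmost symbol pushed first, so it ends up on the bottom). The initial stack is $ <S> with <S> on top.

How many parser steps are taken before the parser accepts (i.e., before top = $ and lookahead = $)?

     Stack            Input    Action
  1  $ <S>            v p s $  expand <S> -> <H> s
  2  $ s <H>          v p s $  expand <H> -> v <H> <C> p
  3  $ s p <C> <H> v  v p s $  match v
  4  $ s p <C> <H>    p s $    expand <H> -> ε
  5  $ s p <C>        p s $    expand <C> -> ε
  6  $ s p            p s $    match p
  7  $ s              s $      match s
Accept reached after 7 steps.

7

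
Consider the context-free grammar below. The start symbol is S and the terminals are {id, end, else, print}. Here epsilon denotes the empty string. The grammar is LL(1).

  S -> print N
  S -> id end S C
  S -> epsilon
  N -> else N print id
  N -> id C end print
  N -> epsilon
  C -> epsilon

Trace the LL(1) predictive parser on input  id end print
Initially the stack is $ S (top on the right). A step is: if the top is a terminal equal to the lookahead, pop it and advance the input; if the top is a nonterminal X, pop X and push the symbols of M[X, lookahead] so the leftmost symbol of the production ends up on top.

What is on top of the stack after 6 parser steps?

C

     Stack         Input           Action
  1  $ S           id end print $  expand S -> id end S C
  2  $ C S end id  id end print $  match id
  3  $ C S end     end print $     match end
  4  $ C S         print $         expand S -> print N
  5  $ C N print   print $         match print
  6  $ C N         $               expand N -> epsilon
Stack after step 6: $ C (top = C).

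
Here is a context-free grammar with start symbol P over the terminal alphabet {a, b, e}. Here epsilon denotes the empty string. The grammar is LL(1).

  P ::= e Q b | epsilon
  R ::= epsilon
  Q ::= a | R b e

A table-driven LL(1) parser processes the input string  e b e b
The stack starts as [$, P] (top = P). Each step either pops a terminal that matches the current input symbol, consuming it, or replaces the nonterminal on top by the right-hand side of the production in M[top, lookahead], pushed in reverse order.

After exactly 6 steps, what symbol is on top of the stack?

step 1: stack=$ P  input=e b e b $  — expand P ::= e Q b
step 2: stack=$ b Q e  input=e b e b $  — match e
step 3: stack=$ b Q  input=b e b $  — expand Q ::= R b e
step 4: stack=$ b e b R  input=b e b $  — expand R ::= epsilon
step 5: stack=$ b e b  input=b e b $  — match b
step 6: stack=$ b e  input=e b $  — match e
Stack after step 6: $ b (top = b).

b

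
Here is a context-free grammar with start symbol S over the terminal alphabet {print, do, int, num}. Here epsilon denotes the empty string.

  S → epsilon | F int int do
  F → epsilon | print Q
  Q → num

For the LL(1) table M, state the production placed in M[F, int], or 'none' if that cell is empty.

F → epsilon

FIRST(F) = {epsilon, print}
FIRST(Q) = {num}
FIRST(S) = {epsilon, int, print}  (via F int int do)
FOLLOW(S) includes $ since S is the start symbol.
FOLLOW(F): in S→F int int do, F is followed by int int do with FIRST {int}. Thus FOLLOW(F) = {int}.
For F → epsilon: FIRST(epsilon) = {epsilon}, so it goes in M[F, t] for t ∈ {}; since epsilon ∈ FIRST, also for every t ∈ FOLLOW(F) = {int}.
For F → print Q: FIRST(print Q) = {print}, so it goes in M[F, t] for t ∈ {print}.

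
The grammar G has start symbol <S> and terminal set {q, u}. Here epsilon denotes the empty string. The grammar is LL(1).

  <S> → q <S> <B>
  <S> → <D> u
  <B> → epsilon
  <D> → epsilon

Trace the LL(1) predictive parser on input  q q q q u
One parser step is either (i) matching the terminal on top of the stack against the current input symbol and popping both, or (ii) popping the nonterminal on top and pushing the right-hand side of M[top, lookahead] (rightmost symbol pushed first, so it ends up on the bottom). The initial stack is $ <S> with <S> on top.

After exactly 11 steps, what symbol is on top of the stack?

      Stack                    Input        Action
   1  $ <S>                    q q q q u $  expand <S> → q <S> <B>
   2  $ <B> <S> q              q q q q u $  match q
   3  $ <B> <S>                q q q u $    expand <S> → q <S> <B>
   4  $ <B> <B> <S> q          q q q u $    match q
   5  $ <B> <B> <S>            q q u $      expand <S> → q <S> <B>
   6  $ <B> <B> <B> <S> q      q q u $      match q
   7  $ <B> <B> <B> <S>        q u $        expand <S> → q <S> <B>
   8  $ <B> <B> <B> <B> <S> q  q u $        match q
   9  $ <B> <B> <B> <B> <S>    u $          expand <S> → <D> u
  10  $ <B> <B> <B> <B> u <D>  u $          expand <D> → epsilon
  11  $ <B> <B> <B> <B> u      u $          match u
Stack after step 11: $ <B> <B> <B> <B> (top = <B>).

<B>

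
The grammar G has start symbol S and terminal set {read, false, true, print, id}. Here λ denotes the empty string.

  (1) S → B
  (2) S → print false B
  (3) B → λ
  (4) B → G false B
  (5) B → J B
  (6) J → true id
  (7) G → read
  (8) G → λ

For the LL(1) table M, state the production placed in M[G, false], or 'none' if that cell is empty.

G → λ

FIRST(J): from J→true id we get {true}. So FIRST(J) = {true}.
FIRST(G): from G→read we get {read}; from G→λ we get {λ}. So FIRST(G) = {λ, read}.
FIRST(B): from B→λ we get {λ}; from B→G false B we get {false, read}; from B→J B we get {true}. So FIRST(B) = {λ, false, read, true}.
FIRST(S): from S→B we get {λ, false, read, true}; from S→print false B we get {print}. So FIRST(S) = {λ, false, print, read, true}.
FOLLOW(S) includes $ since S is the start symbol.
FOLLOW(G): in B→G false B, G is followed by false B with FIRST {false}. Thus FOLLOW(G) = {false}.
For G → read: FIRST(read) = {read}, so it goes in M[G, t] for t ∈ {read}.
For G → λ: FIRST(λ) = {λ}, so it goes in M[G, t] for t ∈ {}; since λ ∈ FIRST, also for every t ∈ FOLLOW(G) = {false}.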